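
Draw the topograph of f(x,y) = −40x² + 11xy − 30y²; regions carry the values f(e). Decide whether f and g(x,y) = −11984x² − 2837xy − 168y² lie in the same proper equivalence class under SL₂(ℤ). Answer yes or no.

D₁ = -4679, D₂ = -4679
f is negative-definite; reduce −f:
−f: flip: (40,-11,30)→(30,11,40)
−f: reduced (well bottom): (30,11,40) with a≤c, −a<b≤a
flip sign back: reduced form of f is (-30,-11,-40)
g is negative-definite; reduce −g:
−g: flip: (11984,2837,168)→(168,-2837,11984)
−g: translate: b→-149 (≡-2837 mod 336), so (168,-2837,11984)→(168,-149,40)
−g: flip: (168,-149,40)→(40,149,168)
−g: translate: b→-11 (≡149 mod 80), so (40,149,168)→(40,-11,30)
−g: flip: (40,-11,30)→(30,11,40)
−g: reduced (well bottom): (30,11,40) with a≤c, −a<b≤a
flip sign back: reduced form of g is (-30,-11,-40)
reduced forms (-30, -11, -40) vs (-30, -11, -40) ⇒ equivalent

yes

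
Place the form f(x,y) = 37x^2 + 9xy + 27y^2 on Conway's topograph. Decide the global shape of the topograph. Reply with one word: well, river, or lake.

D = b²−4ac = 9² − 4·37·27 = -3915
D < 0 ⇒ definite ⇒ every region one sign ⇒ single well

well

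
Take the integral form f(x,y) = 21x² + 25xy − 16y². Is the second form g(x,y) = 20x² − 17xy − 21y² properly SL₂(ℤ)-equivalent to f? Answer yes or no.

D₁ = 1969, D₂ = 1969
river cycle of f (length 70): (-16, 39, 7), (7, 31, -36), (-36, 41, 2), (2, 43, -15), (-15, 17, 28), (28, 39, -4), (-4, 41, 18), (18, 31, -14), (-14, 25, 24), (24, 23, -15), … (60 more)
river cycle of g (length 70): (-21, 17, 20), (20, 23, -18), (-18, 13, 25), (25, 37, -6), (-6, 35, 31), (31, 27, -10), (-10, 33, 22), (22, 11, -21), (-21, 31, 12), (12, 41, -6), … (60 more)
cycles differ ⇒ inequivalent

no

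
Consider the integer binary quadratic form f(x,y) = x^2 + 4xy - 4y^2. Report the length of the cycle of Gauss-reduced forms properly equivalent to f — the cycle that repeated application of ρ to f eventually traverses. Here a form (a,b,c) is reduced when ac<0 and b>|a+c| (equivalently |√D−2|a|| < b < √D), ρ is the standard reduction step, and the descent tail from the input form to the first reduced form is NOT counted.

D = 32, ⌊√D⌋ = 5
river: ρ → (-4,4,1)
river: ρ → (1,4,-4)
ρ-cycle length = 2 (tail of 0 descent steps not counted)

2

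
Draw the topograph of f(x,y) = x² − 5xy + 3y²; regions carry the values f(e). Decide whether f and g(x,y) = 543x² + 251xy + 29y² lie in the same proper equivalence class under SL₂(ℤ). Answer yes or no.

D₁ = 13, D₂ = 13
river cycle of f (length 2): (-1, 3, 1), (1, 3, -1)
river cycle of g (length 2): (-1, 3, 1), (1, 3, -1)
cycles coincide ⇒ equivalent

yes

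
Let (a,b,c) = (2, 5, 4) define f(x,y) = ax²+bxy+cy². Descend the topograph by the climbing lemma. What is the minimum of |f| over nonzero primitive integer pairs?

translate: b→1 (≡5 mod 4), so (2,5,4)→(2,1,1)
flip: (2,1,1)→(1,-1,2)
translate: b→1 (≡-1 mod 2), so (1,-1,2)→(1,1,2)
reduced (well bottom): (1,1,2) with a≤c, −a<b≤a
well minimum = a = 1

1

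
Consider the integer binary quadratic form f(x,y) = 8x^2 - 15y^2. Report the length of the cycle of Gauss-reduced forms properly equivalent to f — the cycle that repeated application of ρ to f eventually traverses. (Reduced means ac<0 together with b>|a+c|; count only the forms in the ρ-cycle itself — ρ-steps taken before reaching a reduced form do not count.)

D = 480, ⌊√D⌋ = 21
descent: ρ → (-15,0,8)
descent: ρ → (8,16,-7)  [lands on river]
river: ρ → (-7,12,12)
river: ρ → (12,12,-7)
river: ρ → (-7,16,8)
ρ-cycle length = 4 (tail of 2 descent steps not counted)

4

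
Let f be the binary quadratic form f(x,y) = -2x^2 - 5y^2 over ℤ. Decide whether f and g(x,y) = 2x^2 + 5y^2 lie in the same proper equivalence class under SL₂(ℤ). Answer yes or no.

D₁ = -40, D₂ = -40
f is negative-definite; reduce −f:
−f: reduced (well bottom): (2,0,5) with a≤c, −a<b≤a
flip sign back: reduced form of f is (-2,0,-5)
g: reduced (well bottom): (2,0,5) with a≤c, −a<b≤a
reduced forms (-2, 0, -5) vs (2, 0, 5) ⇒ inequivalent

no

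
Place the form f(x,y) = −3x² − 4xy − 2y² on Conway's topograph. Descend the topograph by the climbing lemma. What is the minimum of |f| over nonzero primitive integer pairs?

translate: b→-2 (≡4 mod 6), so (3,4,2)→(3,-2,1)
flip: (3,-2,1)→(1,2,3)
translate: b→0 (≡2 mod 2), so (1,2,3)→(1,0,2)
reduced (well bottom): (1,0,2) with a≤c, −a<b≤a
well minimum |f| = |-1| = 1 (negative-definite)

1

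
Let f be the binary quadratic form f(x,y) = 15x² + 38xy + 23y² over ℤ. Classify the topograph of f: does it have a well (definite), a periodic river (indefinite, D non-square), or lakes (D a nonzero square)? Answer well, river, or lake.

D = b²−4ac = 38² − 4·15·23 = 64
D = 8² is a perfect square ⇒ form factors over ℤ ⇒ lakes

lake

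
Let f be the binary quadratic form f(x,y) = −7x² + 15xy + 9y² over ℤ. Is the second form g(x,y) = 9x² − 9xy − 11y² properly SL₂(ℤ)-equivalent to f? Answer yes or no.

D₁ = 477, D₂ = 477
river cycle of f (length 8): (9, 21, -1), (-1, 21, 9), (9, 15, -7), (-7, 13, 11), (11, 9, -9), (-9, 9, 11), (11, 13, -7), (-7, 15, 9)
river cycle of g (length 8): (-11, 9, 9), (9, 9, -11), (-11, 13, 7), (7, 15, -9), (-9, 21, 1), (1, 21, -9), (-9, 15, 7), (7, 13, -11)
cycles differ ⇒ inequivalent

no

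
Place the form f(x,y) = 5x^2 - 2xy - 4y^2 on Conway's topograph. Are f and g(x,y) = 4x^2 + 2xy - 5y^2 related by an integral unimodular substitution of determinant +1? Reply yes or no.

D₁ = 84, D₂ = 84
river cycle of f (length 6): (-4, 2, 5), (5, 8, -1), (-1, 8, 5), (5, 2, -4), (-4, 6, 3), (3, 6, -4)
river cycle of g (length 6): (-5, 8, 1), (1, 8, -5), (-5, 2, 4), (4, 6, -3), (-3, 6, 4), (4, 2, -5)
cycles differ ⇒ inequivalent

no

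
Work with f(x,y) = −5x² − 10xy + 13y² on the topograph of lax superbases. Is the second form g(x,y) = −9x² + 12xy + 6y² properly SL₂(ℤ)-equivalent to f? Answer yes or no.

D₁ = 360, D₂ = 360
river cycle of f (length 4): (13, 10, -5), (-5, 10, 13), (13, 16, -2), (-2, 16, 13)
river cycle of g (length 6): (6, 12, -9), (-9, 6, 9), (9, 12, -6), (-6, 12, 9), (9, 6, -9), (-9, 12, 6)
cycles differ ⇒ inequivalent

no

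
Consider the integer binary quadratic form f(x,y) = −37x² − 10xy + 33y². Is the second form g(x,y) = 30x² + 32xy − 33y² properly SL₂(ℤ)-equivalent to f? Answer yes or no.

D₁ = 4984, D₂ = 4984
river cycle of f (length 32): (33, 10, -37), (-37, 64, 6), (6, 68, -15), (-15, 52, 38), (38, 24, -29), (-29, 34, 33), (33, 32, -30), (-30, 28, 35), (35, 42, -23), (-23, 50, 27), … (22 more)
river cycle of g (length 32): (-33, 34, 29), (29, 24, -38), (-38, 52, 15), (15, 68, -6), (-6, 64, 37), (37, 10, -33), (-33, 56, 14), (14, 56, -33), (-33, 10, 37), (37, 64, -6), … (22 more)
cycles differ ⇒ inequivalent

no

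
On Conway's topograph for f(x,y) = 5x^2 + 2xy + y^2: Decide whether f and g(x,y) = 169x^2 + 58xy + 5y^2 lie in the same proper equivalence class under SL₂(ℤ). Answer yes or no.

D₁ = -16, D₂ = -16
f: flip: (5,2,1)→(1,-2,5)
f: translate: b→0 (≡-2 mod 2), so (1,-2,5)→(1,0,4)
f: reduced (well bottom): (1,0,4) with a≤c, −a<b≤a
g: flip: (169,58,5)→(5,-58,169)
g: translate: b→2 (≡-58 mod 10), so (5,-58,169)→(5,2,1)
g: flip: (5,2,1)→(1,-2,5)
g: translate: b→0 (≡-2 mod 2), so (1,-2,5)→(1,0,4)
g: reduced (well bottom): (1,0,4) with a≤c, −a<b≤a
reduced forms (1, 0, 4) vs (1, 0, 4) ⇒ equivalent

yes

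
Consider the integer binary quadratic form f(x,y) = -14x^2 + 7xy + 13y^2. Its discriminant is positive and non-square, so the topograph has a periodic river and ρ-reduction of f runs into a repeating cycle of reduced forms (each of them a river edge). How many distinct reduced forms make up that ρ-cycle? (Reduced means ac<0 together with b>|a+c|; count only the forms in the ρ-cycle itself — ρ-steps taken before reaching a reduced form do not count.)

D = 777, ⌊√D⌋ = 27
river: ρ → (13,19,-8)
river: ρ → (-8,13,19)
river: ρ → (19,25,-2)
river: ρ → (-2,27,6)
river: ρ → (6,21,-14)
river: ρ → (-14,7,13)
ρ-cycle length = 6 (tail of 0 descent steps not counted)

6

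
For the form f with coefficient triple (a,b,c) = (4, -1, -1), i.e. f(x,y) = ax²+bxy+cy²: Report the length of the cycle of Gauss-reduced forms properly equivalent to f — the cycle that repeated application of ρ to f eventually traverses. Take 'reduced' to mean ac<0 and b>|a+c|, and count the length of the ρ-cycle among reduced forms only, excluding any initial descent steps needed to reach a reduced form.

D = 17, ⌊√D⌋ = 4
descent: ρ → (-1,3,2)  [lands on river]
river: ρ → (2,1,-2)
river: ρ → (-2,3,1)
river: ρ → (1,3,-2)
river: ρ → (-2,1,2)
river: ρ → (2,3,-1)
ρ-cycle length = 6 (tail of 1 descent step not counted)

6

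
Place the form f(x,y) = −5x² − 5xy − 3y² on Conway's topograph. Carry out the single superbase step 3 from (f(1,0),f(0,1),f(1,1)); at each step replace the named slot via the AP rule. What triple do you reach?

start (-5,-3,-13) = (f(1,0),f(0,1),f(1,1))
replace slot 3: 2·((-5)+(-3)) − (-13) = -3 → (-5,-3,-3)

-5,-3,-3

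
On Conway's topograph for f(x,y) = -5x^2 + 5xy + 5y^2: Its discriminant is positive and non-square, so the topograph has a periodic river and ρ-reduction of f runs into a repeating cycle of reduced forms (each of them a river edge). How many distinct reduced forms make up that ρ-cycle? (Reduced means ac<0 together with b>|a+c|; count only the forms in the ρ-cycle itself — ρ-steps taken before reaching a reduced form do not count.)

D = 125, ⌊√D⌋ = 11
river: ρ → (5,5,-5)
river: ρ → (-5,5,5)
ρ-cycle length = 2 (tail of 0 descent steps not counted)

2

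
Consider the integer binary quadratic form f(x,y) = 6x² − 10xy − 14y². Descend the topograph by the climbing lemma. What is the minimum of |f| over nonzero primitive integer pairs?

descent: ρ → (-14,10,6)  [lands on river]
river: ρ → (6,14,-10)
river: ρ → (-10,6,10)
river: ρ → (10,14,-6)
river: ρ → (-6,10,14)
river: ρ → (14,18,-2)
river: ρ → (-2,18,14)
river: ρ → (14,10,-6)
river: ρ → (-6,14,10)
river: ρ → (10,6,-10)
river: ρ → (-10,14,6)
river: ρ → (6,10,-14)
river: ρ → (-14,18,2)
river: ρ → (2,18,-14)
closes: descent 1, river 14
min |a| on river = 2

2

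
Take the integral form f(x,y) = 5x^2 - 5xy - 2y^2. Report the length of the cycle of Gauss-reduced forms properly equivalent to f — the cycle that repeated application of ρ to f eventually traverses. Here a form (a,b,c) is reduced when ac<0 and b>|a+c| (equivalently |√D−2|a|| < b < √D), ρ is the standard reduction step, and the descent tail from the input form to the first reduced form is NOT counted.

D = 65, ⌊√D⌋ = 8
descent: ρ → (-2,5,5)  [lands on river]
river: ρ → (5,5,-2)
river: ρ → (-2,7,2)
river: ρ → (2,5,-5)
river: ρ → (-5,5,2)
river: ρ → (2,7,-2)
ρ-cycle length = 6 (tail of 1 descent step not counted)

6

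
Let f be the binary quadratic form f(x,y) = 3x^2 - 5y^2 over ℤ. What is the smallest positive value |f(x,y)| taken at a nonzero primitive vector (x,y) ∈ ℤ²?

descent: ρ → (-5,0,3)
descent: ρ → (3,6,-2)  [lands on river]
river: ρ → (-2,6,3)
closes: descent 2, river 2
min |a| on river = 2

2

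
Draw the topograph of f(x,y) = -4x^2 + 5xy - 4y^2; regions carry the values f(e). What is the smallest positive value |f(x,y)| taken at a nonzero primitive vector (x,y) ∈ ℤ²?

translate: b→3 (≡-5 mod 8), so (4,-5,4)→(4,3,3)
flip: (4,3,3)→(3,-3,4)
translate: b→3 (≡-3 mod 6), so (3,-3,4)→(3,3,4)
reduced (well bottom): (3,3,4) with a≤c, −a<b≤a
well minimum |f| = |-3| = 3 (negative-definite)

3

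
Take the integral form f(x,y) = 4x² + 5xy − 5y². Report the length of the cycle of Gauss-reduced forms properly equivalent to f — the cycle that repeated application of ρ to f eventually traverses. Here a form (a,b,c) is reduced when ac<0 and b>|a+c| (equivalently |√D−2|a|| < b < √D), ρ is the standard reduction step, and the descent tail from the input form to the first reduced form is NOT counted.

D = 105, ⌊√D⌋ = 10
river: ρ → (-5,5,4)
river: ρ → (4,3,-6)
river: ρ → (-6,9,1)
river: ρ → (1,9,-6)
river: ρ → (-6,3,4)
river: ρ → (4,5,-5)
ρ-cycle length = 6 (tail of 0 descent steps not counted)

6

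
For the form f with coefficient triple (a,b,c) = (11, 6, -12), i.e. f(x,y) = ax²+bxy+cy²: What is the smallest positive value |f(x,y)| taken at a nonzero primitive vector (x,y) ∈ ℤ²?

river: ρ → (-12,18,5)
river: ρ → (5,22,-4)
river: ρ → (-4,18,15)
river: ρ → (15,12,-7)
river: ρ → (-7,16,11)
river: ρ → (11,6,-12)
closes: descent 0, river 6
min |a| on river = 4

4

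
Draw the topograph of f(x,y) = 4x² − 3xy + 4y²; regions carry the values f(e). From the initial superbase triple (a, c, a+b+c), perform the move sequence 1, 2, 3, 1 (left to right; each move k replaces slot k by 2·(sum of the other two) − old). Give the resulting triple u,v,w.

start (4,4,5) = (f(1,0),f(0,1),f(1,1))
replace slot 1: 2·(4+5) − 4 = 14 → (14,4,5)
replace slot 2: 2·(14+5) − 4 = 34 → (14,34,5)
replace slot 3: 2·(14+34) − 5 = 91 → (14,34,91)
replace slot 1: 2·(34+91) − 14 = 236 → (236,34,91)

236,34,91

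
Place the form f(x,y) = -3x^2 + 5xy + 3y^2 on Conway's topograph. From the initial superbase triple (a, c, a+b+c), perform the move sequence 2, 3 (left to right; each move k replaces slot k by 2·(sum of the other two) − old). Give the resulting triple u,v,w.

start (-3,3,5) = (f(1,0),f(0,1),f(1,1))
replace slot 2: 2·((-3)+5) − 3 = 1 → (-3,1,5)
replace slot 3: 2·((-3)+1) − 5 = -9 → (-3,1,-9)

-3,1,-9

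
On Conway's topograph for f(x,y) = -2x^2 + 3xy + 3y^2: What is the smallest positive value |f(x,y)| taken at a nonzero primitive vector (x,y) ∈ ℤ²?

river: ρ → (3,3,-2)
river: ρ → (-2,5,1)
river: ρ → (1,5,-2)
river: ρ → (-2,3,3)
closes: descent 0, river 4
min |a| on river = 1

1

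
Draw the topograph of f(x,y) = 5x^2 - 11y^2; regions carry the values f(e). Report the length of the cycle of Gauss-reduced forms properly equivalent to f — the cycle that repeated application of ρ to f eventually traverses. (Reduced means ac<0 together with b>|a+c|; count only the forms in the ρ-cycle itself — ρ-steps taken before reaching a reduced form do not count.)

D = 220, ⌊√D⌋ = 14
descent: ρ → (-11,0,5)
descent: ρ → (5,10,-6)  [lands on river]
river: ρ → (-6,14,1)
river: ρ → (1,14,-6)
river: ρ → (-6,10,5)
ρ-cycle length = 4 (tail of 2 descent steps not counted)

4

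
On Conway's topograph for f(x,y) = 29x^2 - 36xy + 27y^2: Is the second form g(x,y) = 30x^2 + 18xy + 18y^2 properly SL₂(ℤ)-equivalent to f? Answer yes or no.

D₁ = -1836, D₂ = -1836
f: translate: b→22 (≡-36 mod 58), so (29,-36,27)→(29,22,20)
f: flip: (29,22,20)→(20,-22,29)
f: translate: b→18 (≡-22 mod 40), so (20,-22,29)→(20,18,27)
f: reduced (well bottom): (20,18,27) with a≤c, −a<b≤a
g: flip: (30,18,18)→(18,-18,30)
g: translate: b→18 (≡-18 mod 36), so (18,-18,30)→(18,18,30)
g: reduced (well bottom): (18,18,30) with a≤c, −a<b≤a
reduced forms (20, 18, 27) vs (18, 18, 30) ⇒ inequivalent

no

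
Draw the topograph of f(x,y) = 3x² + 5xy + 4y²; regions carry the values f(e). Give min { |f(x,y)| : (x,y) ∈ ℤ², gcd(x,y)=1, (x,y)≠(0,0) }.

translate: b→-1 (≡5 mod 6), so (3,5,4)→(3,-1,2)
flip: (3,-1,2)→(2,1,3)
reduced (well bottom): (2,1,3) with a≤c, −a<b≤a
well minimum = a = 2

2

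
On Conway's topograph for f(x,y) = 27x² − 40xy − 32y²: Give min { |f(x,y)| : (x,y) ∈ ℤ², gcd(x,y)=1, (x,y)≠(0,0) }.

descent: ρ → (-32,40,27)  [lands on river]
river: ρ → (27,68,-4)
river: ρ → (-4,68,27)
river: ρ → (27,40,-32)
river: ρ → (-32,24,35)
river: ρ → (35,46,-21)
river: ρ → (-21,38,43)
river: ρ → (43,48,-16)
river: ρ → (-16,48,43)
river: ρ → (43,38,-21)
river: ρ → (-21,46,35)
river: ρ → (35,24,-32)
closes: descent 1, river 12
min |a| on river = 4

4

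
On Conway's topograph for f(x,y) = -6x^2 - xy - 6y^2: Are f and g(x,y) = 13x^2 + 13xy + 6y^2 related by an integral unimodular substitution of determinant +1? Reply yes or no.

D₁ = -143, D₂ = -143
f is negative-definite; reduce −f:
−f: reduced (well bottom): (6,1,6) with a≤c, −a<b≤a
flip sign back: reduced form of f is (-6,-1,-6)
g: flip: (13,13,6)→(6,-13,13)
g: translate: b→-1 (≡-13 mod 12), so (6,-13,13)→(6,-1,6)
g: flip: (6,-1,6)→(6,1,6)
g: reduced (well bottom): (6,1,6) with a≤c, −a<b≤a
reduced forms (-6, -1, -6) vs (6, 1, 6) ⇒ inequivalent

no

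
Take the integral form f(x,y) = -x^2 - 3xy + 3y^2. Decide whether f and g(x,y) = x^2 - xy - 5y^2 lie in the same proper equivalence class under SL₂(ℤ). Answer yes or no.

D₁ = 21, D₂ = 21
river cycle of f (length 2): (3, 3, -1), (-1, 3, 3)
river cycle of g (length 2): (1, 3, -3), (-3, 3, 1)
cycles differ ⇒ inequivalent

no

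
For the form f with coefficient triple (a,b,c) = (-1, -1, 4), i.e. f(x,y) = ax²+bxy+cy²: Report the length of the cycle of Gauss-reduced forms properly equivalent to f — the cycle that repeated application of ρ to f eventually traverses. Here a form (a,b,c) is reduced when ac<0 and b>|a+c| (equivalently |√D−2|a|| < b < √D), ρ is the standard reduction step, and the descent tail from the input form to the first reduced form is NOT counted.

D = 17, ⌊√D⌋ = 4
descent: ρ → (4,1,-1)
descent: ρ → (-1,3,2)  [lands on river]
river: ρ → (2,1,-2)
river: ρ → (-2,3,1)
river: ρ → (1,3,-2)
river: ρ → (-2,1,2)
river: ρ → (2,3,-1)
ρ-cycle length = 6 (tail of 2 descent steps not counted)

6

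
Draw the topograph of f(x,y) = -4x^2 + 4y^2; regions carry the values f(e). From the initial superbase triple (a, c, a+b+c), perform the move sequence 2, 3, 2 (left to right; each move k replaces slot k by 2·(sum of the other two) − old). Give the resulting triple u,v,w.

start (-4,4,0) = (f(1,0),f(0,1),f(1,1))
replace slot 2: 2·((-4)+0) − 4 = -12 → (-4,-12,0)
replace slot 3: 2·((-4)+(-12)) − 0 = -32 → (-4,-12,-32)
replace slot 2: 2·((-4)+(-32)) − (-12) = -60 → (-4,-60,-32)

-4,-60,-32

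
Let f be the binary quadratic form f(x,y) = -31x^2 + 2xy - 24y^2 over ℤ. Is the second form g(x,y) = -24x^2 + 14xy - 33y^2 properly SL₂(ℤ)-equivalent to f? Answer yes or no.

D₁ = -2972, D₂ = -2972
f is negative-definite; reduce −f:
−f: flip: (31,-2,24)→(24,2,31)
−f: reduced (well bottom): (24,2,31) with a≤c, −a<b≤a
flip sign back: reduced form of f is (-24,-2,-31)
g is negative-definite; reduce −g:
−g: reduced (well bottom): (24,-14,33) with a≤c, −a<b≤a
flip sign back: reduced form of g is (-24,14,-33)
reduced forms (-24, -2, -31) vs (-24, 14, -33) ⇒ inequivalent

no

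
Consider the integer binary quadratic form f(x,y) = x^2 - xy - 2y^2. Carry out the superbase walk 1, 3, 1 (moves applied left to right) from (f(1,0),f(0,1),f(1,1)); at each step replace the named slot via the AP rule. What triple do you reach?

start (1,-2,-2) = (f(1,0),f(0,1),f(1,1))
replace slot 1: 2·((-2)+(-2)) − 1 = -9 → (-9,-2,-2)
replace slot 3: 2·((-9)+(-2)) − (-2) = -20 → (-9,-2,-20)
replace slot 1: 2·((-2)+(-20)) − (-9) = -35 → (-35,-2,-20)

-35,-2,-20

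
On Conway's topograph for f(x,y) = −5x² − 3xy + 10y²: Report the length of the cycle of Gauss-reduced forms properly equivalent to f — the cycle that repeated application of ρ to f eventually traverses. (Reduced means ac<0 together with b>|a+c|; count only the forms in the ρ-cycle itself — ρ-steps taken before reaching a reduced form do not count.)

D = 209, ⌊√D⌋ = 14
descent: ρ → (10,3,-5)
descent: ρ → (-5,7,8)  [lands on river]
river: ρ → (8,9,-4)
river: ρ → (-4,7,10)
river: ρ → (10,13,-1)
river: ρ → (-1,13,10)
river: ρ → (10,7,-4)
river: ρ → (-4,9,8)
river: ρ → (8,7,-5)
river: ρ → (-5,13,2)
river: ρ → (2,11,-11)
river: ρ → (-11,11,2)
river: ρ → (2,13,-5)
ρ-cycle length = 12 (tail of 2 descent steps not counted)

12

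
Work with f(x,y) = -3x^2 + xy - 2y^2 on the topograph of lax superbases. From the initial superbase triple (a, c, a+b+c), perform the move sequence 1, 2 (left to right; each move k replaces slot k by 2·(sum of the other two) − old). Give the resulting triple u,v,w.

start (-3,-2,-4) = (f(1,0),f(0,1),f(1,1))
replace slot 1: 2·((-2)+(-4)) − (-3) = -9 → (-9,-2,-4)
replace slot 2: 2·((-9)+(-4)) − (-2) = -24 → (-9,-24,-4)

-9,-24,-4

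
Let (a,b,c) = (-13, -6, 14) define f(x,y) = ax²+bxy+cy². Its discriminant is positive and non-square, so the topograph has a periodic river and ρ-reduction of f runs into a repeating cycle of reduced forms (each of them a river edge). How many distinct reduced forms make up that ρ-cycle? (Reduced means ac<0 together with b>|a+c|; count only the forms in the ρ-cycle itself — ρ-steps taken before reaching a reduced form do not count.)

D = 764, ⌊√D⌋ = 27
descent: ρ → (14,6,-13)  [lands on river]
river: ρ → (-13,20,7)
river: ρ → (7,22,-10)
river: ρ → (-10,18,11)
river: ρ → (11,26,-2)
river: ρ → (-2,26,11)
river: ρ → (11,18,-10)
river: ρ → (-10,22,7)
river: ρ → (7,20,-13)
river: ρ → (-13,6,14)
river: ρ → (14,22,-5)
river: ρ → (-5,18,22)
river: ρ → (22,26,-1)
river: ρ → (-1,26,22)
river: ρ → (22,18,-5)
river: ρ → (-5,22,14)
ρ-cycle length = 16 (tail of 1 descent step not counted)

16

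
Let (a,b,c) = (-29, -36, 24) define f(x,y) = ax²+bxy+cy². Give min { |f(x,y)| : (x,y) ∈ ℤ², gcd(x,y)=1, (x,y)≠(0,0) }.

descent: ρ → (24,36,-29)  [lands on river]
river: ρ → (-29,22,31)
river: ρ → (31,40,-20)
river: ρ → (-20,40,31)
river: ρ → (31,22,-29)
river: ρ → (-29,36,24)
river: ρ → (24,60,-5)
river: ρ → (-5,60,24)
closes: descent 1, river 8
min |a| on river = 5

5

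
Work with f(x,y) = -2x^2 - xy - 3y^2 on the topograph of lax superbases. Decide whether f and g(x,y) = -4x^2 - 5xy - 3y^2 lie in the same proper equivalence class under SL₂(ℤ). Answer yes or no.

D₁ = -23, D₂ = -23
f is negative-definite; reduce −f:
−f: reduced (well bottom): (2,1,3) with a≤c, −a<b≤a
flip sign back: reduced form of f is (-2,-1,-3)
g is negative-definite; reduce −g:
−g: translate: b→-3 (≡5 mod 8), so (4,5,3)→(4,-3,2)
−g: flip: (4,-3,2)→(2,3,4)
−g: translate: b→-1 (≡3 mod 4), so (2,3,4)→(2,-1,3)
−g: reduced (well bottom): (2,-1,3) with a≤c, −a<b≤a
flip sign back: reduced form of g is (-2,1,-3)
reduced forms (-2, -1, -3) vs (-2, 1, -3) ⇒ inequivalent

no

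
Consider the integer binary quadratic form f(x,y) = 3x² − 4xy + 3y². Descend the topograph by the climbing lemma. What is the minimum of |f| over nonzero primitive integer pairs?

translate: b→2 (≡-4 mod 6), so (3,-4,3)→(3,2,2)
flip: (3,2,2)→(2,-2,3)
translate: b→2 (≡-2 mod 4), so (2,-2,3)→(2,2,3)
reduced (well bottom): (2,2,3) with a≤c, −a<b≤a
well minimum = a = 2

2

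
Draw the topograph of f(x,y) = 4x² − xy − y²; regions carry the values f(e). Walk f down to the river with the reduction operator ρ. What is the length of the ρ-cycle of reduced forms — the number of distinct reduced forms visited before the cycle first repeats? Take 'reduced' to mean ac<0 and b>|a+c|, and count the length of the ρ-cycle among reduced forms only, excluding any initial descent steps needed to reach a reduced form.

D = 17, ⌊√D⌋ = 4
descent: ρ → (-1,3,2)  [lands on river]
river: ρ → (2,1,-2)
river: ρ → (-2,3,1)
river: ρ → (1,3,-2)
river: ρ → (-2,1,2)
river: ρ → (2,3,-1)
ρ-cycle length = 6 (tail of 1 descent step not counted)

6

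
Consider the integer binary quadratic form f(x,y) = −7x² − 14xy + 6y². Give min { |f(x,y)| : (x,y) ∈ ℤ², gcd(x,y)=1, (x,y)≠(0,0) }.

descent: ρ → (6,14,-7)  [lands on river]
river: ρ → (-7,14,6)
river: ρ → (6,10,-11)
river: ρ → (-11,12,5)
river: ρ → (5,18,-2)
river: ρ → (-2,18,5)
river: ρ → (5,12,-11)
river: ρ → (-11,10,6)
closes: descent 1, river 8
min |a| on river = 2

2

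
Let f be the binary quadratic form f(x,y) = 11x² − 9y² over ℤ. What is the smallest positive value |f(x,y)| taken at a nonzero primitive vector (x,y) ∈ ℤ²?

descent: ρ → (-9,18,2)  [lands on river]
river: ρ → (2,18,-9)
closes: descent 1, river 2
min |a| on river = 2

2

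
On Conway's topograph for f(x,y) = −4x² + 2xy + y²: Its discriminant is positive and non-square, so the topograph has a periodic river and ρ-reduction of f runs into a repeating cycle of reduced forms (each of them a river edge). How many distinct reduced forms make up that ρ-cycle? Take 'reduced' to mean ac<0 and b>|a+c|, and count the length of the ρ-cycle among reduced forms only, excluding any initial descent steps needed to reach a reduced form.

D = 20, ⌊√D⌋ = 4
descent: ρ → (1,4,-1)  [lands on river]
river: ρ → (-1,4,1)
ρ-cycle length = 2 (tail of 1 descent step not counted)

2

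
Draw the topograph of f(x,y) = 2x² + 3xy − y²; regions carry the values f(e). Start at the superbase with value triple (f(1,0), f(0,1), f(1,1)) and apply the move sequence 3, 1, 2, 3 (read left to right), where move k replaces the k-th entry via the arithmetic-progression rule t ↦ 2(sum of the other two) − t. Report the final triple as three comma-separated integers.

start (2,-1,4) = (f(1,0),f(0,1),f(1,1))
replace slot 3: 2·(2+(-1)) − 4 = -2 → (2,-1,-2)
replace slot 1: 2·((-1)+(-2)) − 2 = -8 → (-8,-1,-2)
replace slot 2: 2·((-8)+(-2)) − (-1) = -19 → (-8,-19,-2)
replace slot 3: 2·((-8)+(-19)) − (-2) = -52 → (-8,-19,-52)

-8,-19,-52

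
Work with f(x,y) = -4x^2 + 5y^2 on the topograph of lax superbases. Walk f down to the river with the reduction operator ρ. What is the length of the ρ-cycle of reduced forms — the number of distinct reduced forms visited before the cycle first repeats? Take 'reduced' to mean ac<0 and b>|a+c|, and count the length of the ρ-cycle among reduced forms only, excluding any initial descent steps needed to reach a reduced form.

D = 80, ⌊√D⌋ = 8
descent: ρ → (5,0,-4)
descent: ρ → (-4,8,1)  [lands on river]
river: ρ → (1,8,-4)
ρ-cycle length = 2 (tail of 2 descent steps not counted)

2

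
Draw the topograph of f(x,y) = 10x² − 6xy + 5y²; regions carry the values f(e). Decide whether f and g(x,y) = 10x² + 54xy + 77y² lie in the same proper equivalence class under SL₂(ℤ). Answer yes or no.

D₁ = -164, D₂ = -164
f: flip: (10,-6,5)→(5,6,10)
f: translate: b→-4 (≡6 mod 10), so (5,6,10)→(5,-4,9)
f: reduced (well bottom): (5,-4,9) with a≤c, −a<b≤a
g: translate: b→-6 (≡54 mod 20), so (10,54,77)→(10,-6,5)
g: flip: (10,-6,5)→(5,6,10)
g: translate: b→-4 (≡6 mod 10), so (5,6,10)→(5,-4,9)
g: reduced (well bottom): (5,-4,9) with a≤c, −a<b≤a
reduced forms (5, -4, 9) vs (5, -4, 9) ⇒ equivalent

yes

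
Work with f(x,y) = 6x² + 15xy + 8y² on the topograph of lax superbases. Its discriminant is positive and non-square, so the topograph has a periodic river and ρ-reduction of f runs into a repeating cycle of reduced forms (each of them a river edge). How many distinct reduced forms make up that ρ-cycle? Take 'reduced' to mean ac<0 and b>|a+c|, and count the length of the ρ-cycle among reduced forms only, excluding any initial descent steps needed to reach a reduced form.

D = 33, ⌊√D⌋ = 5
descent: ρ → (8,1,-1)
descent: ρ → (-1,5,2)  [lands on river]
river: ρ → (2,3,-3)
river: ρ → (-3,3,2)
river: ρ → (2,5,-1)
ρ-cycle length = 4 (tail of 2 descent steps not counted)

4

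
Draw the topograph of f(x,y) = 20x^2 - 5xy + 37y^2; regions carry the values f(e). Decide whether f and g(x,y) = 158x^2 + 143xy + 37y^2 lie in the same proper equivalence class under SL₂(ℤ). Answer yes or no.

D₁ = -2935, D₂ = -2935
f: reduced (well bottom): (20,-5,37) with a≤c, −a<b≤a
g: flip: (158,143,37)→(37,-143,158)
g: translate: b→5 (≡-143 mod 74), so (37,-143,158)→(37,5,20)
g: flip: (37,5,20)→(20,-5,37)
g: reduced (well bottom): (20,-5,37) with a≤c, −a<b≤a
reduced forms (20, -5, 37) vs (20, -5, 37) ⇒ equivalent

yes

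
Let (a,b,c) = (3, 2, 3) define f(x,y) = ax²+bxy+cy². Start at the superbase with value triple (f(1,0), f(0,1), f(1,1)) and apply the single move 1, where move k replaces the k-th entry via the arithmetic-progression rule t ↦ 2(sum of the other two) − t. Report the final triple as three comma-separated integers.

start (3,3,8) = (f(1,0),f(0,1),f(1,1))
replace slot 1: 2·(3+8) − 3 = 19 → (19,3,8)

19,3,8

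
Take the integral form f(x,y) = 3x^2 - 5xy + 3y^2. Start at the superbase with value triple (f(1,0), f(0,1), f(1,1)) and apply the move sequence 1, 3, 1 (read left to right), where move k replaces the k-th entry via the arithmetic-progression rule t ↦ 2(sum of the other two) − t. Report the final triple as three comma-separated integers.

start (3,3,1) = (f(1,0),f(0,1),f(1,1))
replace slot 1: 2·(3+1) − 3 = 5 → (5,3,1)
replace slot 3: 2·(5+3) − 1 = 15 → (5,3,15)
replace slot 1: 2·(3+15) − 5 = 31 → (31,3,15)

31,3,15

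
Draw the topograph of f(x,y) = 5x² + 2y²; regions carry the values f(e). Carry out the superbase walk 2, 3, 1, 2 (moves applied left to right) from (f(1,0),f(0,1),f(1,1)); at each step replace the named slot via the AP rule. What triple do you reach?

start (5,2,7) = (f(1,0),f(0,1),f(1,1))
replace slot 2: 2·(5+7) − 2 = 22 → (5,22,7)
replace slot 3: 2·(5+22) − 7 = 47 → (5,22,47)
replace slot 1: 2·(22+47) − 5 = 133 → (133,22,47)
replace slot 2: 2·(133+47) − 22 = 338 → (133,338,47)

133,338,47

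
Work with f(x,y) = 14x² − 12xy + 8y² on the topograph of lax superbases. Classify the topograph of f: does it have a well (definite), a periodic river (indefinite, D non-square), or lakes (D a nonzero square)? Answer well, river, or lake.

D = b²−4ac = (-12)² − 4·14·8 = -304
D < 0 ⇒ definite ⇒ every region one sign ⇒ single well

well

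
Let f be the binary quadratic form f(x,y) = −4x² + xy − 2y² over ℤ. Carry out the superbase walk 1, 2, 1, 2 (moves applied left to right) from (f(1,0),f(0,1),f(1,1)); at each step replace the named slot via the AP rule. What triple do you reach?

start (-4,-2,-5) = (f(1,0),f(0,1),f(1,1))
replace slot 1: 2·((-2)+(-5)) − (-4) = -10 → (-10,-2,-5)
replace slot 2: 2·((-10)+(-5)) − (-2) = -28 → (-10,-28,-5)
replace slot 1: 2·((-28)+(-5)) − (-10) = -56 → (-56,-28,-5)
replace slot 2: 2·((-56)+(-5)) − (-28) = -94 → (-56,-94,-5)

-56,-94,-5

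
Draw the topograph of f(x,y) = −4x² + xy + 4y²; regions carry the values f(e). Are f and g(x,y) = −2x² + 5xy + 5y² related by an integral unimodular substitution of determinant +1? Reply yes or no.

D₁ = 65, D₂ = 65
river cycle of f (length 6): (4, 7, -1), (-1, 7, 4), (4, 1, -4), (-4, 7, 1), (1, 7, -4), (-4, 1, 4)
river cycle of g (length 6): (5, 5, -2), (-2, 7, 2), (2, 5, -5), (-5, 5, 2), (2, 7, -2), (-2, 5, 5)
cycles differ ⇒ inequivalent

no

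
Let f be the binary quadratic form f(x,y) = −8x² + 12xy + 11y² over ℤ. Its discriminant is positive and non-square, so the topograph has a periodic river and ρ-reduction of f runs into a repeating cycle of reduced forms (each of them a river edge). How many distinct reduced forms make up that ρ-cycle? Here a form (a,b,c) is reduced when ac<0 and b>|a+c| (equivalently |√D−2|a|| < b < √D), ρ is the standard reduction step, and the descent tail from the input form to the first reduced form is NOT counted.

D = 496, ⌊√D⌋ = 22
river: ρ → (11,10,-9)
river: ρ → (-9,8,12)
river: ρ → (12,16,-5)
river: ρ → (-5,14,15)
river: ρ → (15,16,-4)
river: ρ → (-4,16,15)
river: ρ → (15,14,-5)
river: ρ → (-5,16,12)
river: ρ → (12,8,-9)
river: ρ → (-9,10,11)
river: ρ → (11,12,-8)
river: ρ → (-8,20,3)
river: ρ → (3,22,-1)
river: ρ → (-1,22,3)
river: ρ → (3,20,-8)
river: ρ → (-8,12,11)
ρ-cycle length = 16 (tail of 0 descent steps not counted)

16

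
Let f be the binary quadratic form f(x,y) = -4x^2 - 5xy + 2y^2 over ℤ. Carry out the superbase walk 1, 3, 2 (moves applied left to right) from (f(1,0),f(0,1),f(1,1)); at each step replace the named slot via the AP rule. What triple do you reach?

start (-4,2,-7) = (f(1,0),f(0,1),f(1,1))
replace slot 1: 2·(2+(-7)) − (-4) = -6 → (-6,2,-7)
replace slot 3: 2·((-6)+2) − (-7) = -1 → (-6,2,-1)
replace slot 2: 2·((-6)+(-1)) − 2 = -16 → (-6,-16,-1)

-6,-16,-1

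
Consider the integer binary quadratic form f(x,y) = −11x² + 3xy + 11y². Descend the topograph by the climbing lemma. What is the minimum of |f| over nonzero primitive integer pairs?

river: ρ → (11,19,-3)
river: ρ → (-3,17,17)
river: ρ → (17,17,-3)
river: ρ → (-3,19,11)
river: ρ → (11,3,-11)
river: ρ → (-11,19,3)
river: ρ → (3,17,-17)
river: ρ → (-17,17,3)
river: ρ → (3,19,-11)
river: ρ → (-11,3,11)
closes: descent 0, river 10
min |a| on river = 3

3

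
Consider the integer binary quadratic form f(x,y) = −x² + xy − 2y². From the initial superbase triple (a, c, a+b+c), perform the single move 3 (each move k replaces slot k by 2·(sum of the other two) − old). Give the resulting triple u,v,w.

start (-1,-2,-2) = (f(1,0),f(0,1),f(1,1))
replace slot 3: 2·((-1)+(-2)) − (-2) = -4 → (-1,-2,-4)

-1,-2,-4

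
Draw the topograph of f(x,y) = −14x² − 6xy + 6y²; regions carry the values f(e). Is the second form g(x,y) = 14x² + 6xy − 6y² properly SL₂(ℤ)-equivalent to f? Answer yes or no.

D₁ = 372, D₂ = 372
river cycle of f (length 2): (6, 18, -2), (-2, 18, 6)
river cycle of g (length 2): (-6, 18, 2), (2, 18, -6)
cycles differ ⇒ inequivalent

no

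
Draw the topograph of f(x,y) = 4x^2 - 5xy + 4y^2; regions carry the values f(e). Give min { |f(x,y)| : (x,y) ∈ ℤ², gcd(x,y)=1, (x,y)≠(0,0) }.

translate: b→3 (≡-5 mod 8), so (4,-5,4)→(4,3,3)
flip: (4,3,3)→(3,-3,4)
translate: b→3 (≡-3 mod 6), so (3,-3,4)→(3,3,4)
reduced (well bottom): (3,3,4) with a≤c, −a<b≤a
well minimum = a = 3

3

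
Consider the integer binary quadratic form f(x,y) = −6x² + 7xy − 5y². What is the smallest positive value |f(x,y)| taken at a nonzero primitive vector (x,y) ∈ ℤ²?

translate: b→5 (≡-7 mod 12), so (6,-7,5)→(6,5,4)
flip: (6,5,4)→(4,-5,6)
translate: b→3 (≡-5 mod 8), so (4,-5,6)→(4,3,5)
reduced (well bottom): (4,3,5) with a≤c, −a<b≤a
well minimum |f| = |-4| = 4 (negative-definite)

4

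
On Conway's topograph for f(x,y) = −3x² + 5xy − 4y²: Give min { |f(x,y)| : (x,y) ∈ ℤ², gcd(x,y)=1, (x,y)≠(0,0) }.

translate: b→1 (≡-5 mod 6), so (3,-5,4)→(3,1,2)
flip: (3,1,2)→(2,-1,3)
reduced (well bottom): (2,-1,3) with a≤c, −a<b≤a
well minimum |f| = |-2| = 2 (negative-definite)

2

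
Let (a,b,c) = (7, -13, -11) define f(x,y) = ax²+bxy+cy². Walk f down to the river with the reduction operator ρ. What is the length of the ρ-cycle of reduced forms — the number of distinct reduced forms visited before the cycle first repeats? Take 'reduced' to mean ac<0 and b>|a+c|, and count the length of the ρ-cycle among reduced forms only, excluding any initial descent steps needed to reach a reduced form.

D = 477, ⌊√D⌋ = 21
descent: ρ → (-11,13,7)  [lands on river]
river: ρ → (7,15,-9)
river: ρ → (-9,21,1)
river: ρ → (1,21,-9)
river: ρ → (-9,15,7)
river: ρ → (7,13,-11)
river: ρ → (-11,9,9)
river: ρ → (9,9,-11)
ρ-cycle length = 8 (tail of 1 descent step not counted)

8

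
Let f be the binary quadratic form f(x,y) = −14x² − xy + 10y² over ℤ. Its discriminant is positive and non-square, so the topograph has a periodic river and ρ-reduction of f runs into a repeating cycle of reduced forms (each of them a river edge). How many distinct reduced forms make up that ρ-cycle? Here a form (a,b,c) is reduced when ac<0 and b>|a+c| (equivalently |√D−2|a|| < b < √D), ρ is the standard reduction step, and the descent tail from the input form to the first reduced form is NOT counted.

D = 561, ⌊√D⌋ = 23
descent: ρ → (10,21,-3)  [lands on river]
river: ρ → (-3,21,10)
river: ρ → (10,19,-5)
river: ρ → (-5,21,6)
river: ρ → (6,15,-14)
river: ρ → (-14,13,7)
river: ρ → (7,15,-12)
river: ρ → (-12,9,10)
river: ρ → (10,11,-11)
river: ρ → (-11,11,10)
river: ρ → (10,9,-12)
river: ρ → (-12,15,7)
river: ρ → (7,13,-14)
river: ρ → (-14,15,6)
river: ρ → (6,21,-5)
river: ρ → (-5,19,10)
ρ-cycle length = 16 (tail of 1 descent step not counted)

16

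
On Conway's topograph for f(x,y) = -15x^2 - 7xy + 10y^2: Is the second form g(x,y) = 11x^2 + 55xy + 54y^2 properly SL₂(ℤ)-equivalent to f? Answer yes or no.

D₁ = 649, D₂ = 649
river cycle of f (length 34): (10, 7, -15), (-15, 23, 2), (2, 25, -3), (-3, 23, 10), (10, 17, -9), (-9, 19, 8), (8, 13, -15), (-15, 17, 6), (6, 19, -12), (-12, 5, 13), … (24 more)
river cycle of g (length 34): (10, 7, -15), (-15, 23, 2), (2, 25, -3), (-3, 23, 10), (10, 17, -9), (-9, 19, 8), (8, 13, -15), (-15, 17, 6), (6, 19, -12), (-12, 5, 13), … (24 more)
cycles coincide ⇒ equivalent

yes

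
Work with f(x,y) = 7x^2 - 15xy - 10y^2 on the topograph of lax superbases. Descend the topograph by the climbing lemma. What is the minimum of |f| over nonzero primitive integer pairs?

descent: ρ → (-10,15,7)  [lands on river]
river: ρ → (7,13,-12)
river: ρ → (-12,11,8)
river: ρ → (8,21,-2)
river: ρ → (-2,19,18)
river: ρ → (18,17,-3)
river: ρ → (-3,19,12)
river: ρ → (12,5,-10)
closes: descent 1, river 8
min |a| on river = 2

2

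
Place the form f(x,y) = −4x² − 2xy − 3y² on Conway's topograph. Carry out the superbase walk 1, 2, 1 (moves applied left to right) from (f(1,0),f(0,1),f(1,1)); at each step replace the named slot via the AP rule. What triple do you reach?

start (-4,-3,-9) = (f(1,0),f(0,1),f(1,1))
replace slot 1: 2·((-3)+(-9)) − (-4) = -20 → (-20,-3,-9)
replace slot 2: 2·((-20)+(-9)) − (-3) = -55 → (-20,-55,-9)
replace slot 1: 2·((-55)+(-9)) − (-20) = -108 → (-108,-55,-9)

-108,-55,-9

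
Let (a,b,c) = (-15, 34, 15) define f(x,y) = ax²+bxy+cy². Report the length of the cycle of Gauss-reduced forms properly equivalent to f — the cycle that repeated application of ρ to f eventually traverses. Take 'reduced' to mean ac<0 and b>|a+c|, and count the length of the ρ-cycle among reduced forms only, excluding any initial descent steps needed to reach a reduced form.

D = 2056, ⌊√D⌋ = 45
river: ρ → (15,26,-23)
river: ρ → (-23,20,18)
river: ρ → (18,16,-25)
river: ρ → (-25,34,9)
river: ρ → (9,38,-17)
river: ρ → (-17,30,17)
river: ρ → (17,38,-9)
river: ρ → (-9,34,25)
river: ρ → (25,16,-18)
river: ρ → (-18,20,23)
river: ρ → (23,26,-15)
river: ρ → (-15,34,15)
ρ-cycle length = 12 (tail of 0 descent steps not counted)

12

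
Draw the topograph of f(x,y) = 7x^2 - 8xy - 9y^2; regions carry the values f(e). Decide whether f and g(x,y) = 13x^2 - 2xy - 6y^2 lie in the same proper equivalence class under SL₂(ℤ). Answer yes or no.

D₁ = 316, D₂ = 316
river cycle of f (length 6): (-9, 8, 7), (7, 6, -10), (-10, 14, 3), (3, 16, -5), (-5, 14, 6), (6, 10, -9)
river cycle of g (length 6): (-6, 14, 5), (5, 16, -3), (-3, 14, 10), (10, 6, -7), (-7, 8, 9), (9, 10, -6)
cycles differ ⇒ inequivalent

no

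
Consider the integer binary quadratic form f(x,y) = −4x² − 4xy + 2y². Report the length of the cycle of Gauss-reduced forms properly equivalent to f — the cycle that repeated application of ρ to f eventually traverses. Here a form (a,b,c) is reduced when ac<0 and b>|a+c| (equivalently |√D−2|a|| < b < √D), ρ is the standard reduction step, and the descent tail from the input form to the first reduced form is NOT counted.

D = 48, ⌊√D⌋ = 6
descent: ρ → (2,4,-4)  [lands on river]
river: ρ → (-4,4,2)
ρ-cycle length = 2 (tail of 1 descent step not counted)

2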